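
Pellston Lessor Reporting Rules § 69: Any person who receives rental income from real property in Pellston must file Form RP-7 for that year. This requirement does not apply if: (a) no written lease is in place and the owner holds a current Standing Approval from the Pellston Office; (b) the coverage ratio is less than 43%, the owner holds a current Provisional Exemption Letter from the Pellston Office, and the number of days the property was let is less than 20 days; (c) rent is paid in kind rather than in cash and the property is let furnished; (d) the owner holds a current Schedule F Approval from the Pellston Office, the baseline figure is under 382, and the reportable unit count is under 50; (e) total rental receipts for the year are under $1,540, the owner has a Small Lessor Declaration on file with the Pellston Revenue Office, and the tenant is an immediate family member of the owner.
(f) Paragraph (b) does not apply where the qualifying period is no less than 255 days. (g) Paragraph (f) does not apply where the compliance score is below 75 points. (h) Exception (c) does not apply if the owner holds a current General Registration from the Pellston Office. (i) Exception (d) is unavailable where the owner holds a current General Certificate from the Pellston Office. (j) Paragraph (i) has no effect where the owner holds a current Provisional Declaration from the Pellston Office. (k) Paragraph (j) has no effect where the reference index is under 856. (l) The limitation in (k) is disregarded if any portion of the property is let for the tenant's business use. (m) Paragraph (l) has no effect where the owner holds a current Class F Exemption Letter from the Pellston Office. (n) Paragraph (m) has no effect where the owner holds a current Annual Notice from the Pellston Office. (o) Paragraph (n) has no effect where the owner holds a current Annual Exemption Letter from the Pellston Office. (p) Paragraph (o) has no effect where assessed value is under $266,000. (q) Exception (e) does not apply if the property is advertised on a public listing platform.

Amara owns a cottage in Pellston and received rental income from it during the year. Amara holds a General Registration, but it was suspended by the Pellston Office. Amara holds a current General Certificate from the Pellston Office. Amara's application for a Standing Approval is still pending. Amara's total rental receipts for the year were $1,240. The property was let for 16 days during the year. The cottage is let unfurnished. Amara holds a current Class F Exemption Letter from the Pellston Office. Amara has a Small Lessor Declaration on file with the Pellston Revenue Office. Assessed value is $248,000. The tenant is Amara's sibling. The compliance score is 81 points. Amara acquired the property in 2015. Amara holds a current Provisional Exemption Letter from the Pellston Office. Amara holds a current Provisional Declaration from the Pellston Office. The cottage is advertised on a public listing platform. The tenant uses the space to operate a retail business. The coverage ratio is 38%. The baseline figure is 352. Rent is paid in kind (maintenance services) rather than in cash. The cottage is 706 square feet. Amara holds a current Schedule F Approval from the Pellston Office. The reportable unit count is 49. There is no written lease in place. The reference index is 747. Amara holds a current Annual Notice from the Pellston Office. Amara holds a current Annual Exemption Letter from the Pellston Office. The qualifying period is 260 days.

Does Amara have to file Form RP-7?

No — exception (d) applies; Amara is not required to file Form RP-7.

Exception (a) requires that the owner holds a current Standing Approval from the Pellston Office; but there is no Standing Approval in force, so (a) is unavailable.
Exception (b): the coverage ratio is 38%, less than the 43% limit; a current Provisional Exemption Letter is held; the number of days the property was let is 16 days, less than the 20 days limit — every condition holds. But: (f) operates against (b): the qualifying period is 260 days, meeting the 255 days threshold. (g) is not engaged (the compliance score is 81 points, not below 75 points), so (f) stands. (b) is therefore removed.
Exception (c) does not apply: the property is let unfurnished.
Exception (d): a current Schedule F Approval is held; the baseline figure is 352, under the 382 limit; the reportable unit count is 49, under the 50 limit — every condition holds. Under paragraphs (i)–(p): (i) would limit (d) — a current General Certificate is held — but (j) sets (i) aside: (j) operates against (i): a current Provisional Declaration is held. (k) applies (the reference index is 747, under the 856 limit), but is displaced by (l): (l) operates against (k): the space is let for business use. (m) would limit (l) — a current Class F Exemption Letter is held — but (n) sets (m) aside: (n) operates against (m): a current Annual Notice is held. (o) would limit (n) — a current Annual Exemption Letter is held — but (p) sets (o) aside: (p) operates against (o): assessed value is $248,000, under the $266,000 limit. So (d) applies.
All of (e)'s requirements are met (total rental receipts for the year are $1,240, under the $1,540 limit; a Small Lessor Declaration is on file; the tenant is an immediate family member). But: (q) operates against (e): the property is publicly advertised. (e) is therefore removed.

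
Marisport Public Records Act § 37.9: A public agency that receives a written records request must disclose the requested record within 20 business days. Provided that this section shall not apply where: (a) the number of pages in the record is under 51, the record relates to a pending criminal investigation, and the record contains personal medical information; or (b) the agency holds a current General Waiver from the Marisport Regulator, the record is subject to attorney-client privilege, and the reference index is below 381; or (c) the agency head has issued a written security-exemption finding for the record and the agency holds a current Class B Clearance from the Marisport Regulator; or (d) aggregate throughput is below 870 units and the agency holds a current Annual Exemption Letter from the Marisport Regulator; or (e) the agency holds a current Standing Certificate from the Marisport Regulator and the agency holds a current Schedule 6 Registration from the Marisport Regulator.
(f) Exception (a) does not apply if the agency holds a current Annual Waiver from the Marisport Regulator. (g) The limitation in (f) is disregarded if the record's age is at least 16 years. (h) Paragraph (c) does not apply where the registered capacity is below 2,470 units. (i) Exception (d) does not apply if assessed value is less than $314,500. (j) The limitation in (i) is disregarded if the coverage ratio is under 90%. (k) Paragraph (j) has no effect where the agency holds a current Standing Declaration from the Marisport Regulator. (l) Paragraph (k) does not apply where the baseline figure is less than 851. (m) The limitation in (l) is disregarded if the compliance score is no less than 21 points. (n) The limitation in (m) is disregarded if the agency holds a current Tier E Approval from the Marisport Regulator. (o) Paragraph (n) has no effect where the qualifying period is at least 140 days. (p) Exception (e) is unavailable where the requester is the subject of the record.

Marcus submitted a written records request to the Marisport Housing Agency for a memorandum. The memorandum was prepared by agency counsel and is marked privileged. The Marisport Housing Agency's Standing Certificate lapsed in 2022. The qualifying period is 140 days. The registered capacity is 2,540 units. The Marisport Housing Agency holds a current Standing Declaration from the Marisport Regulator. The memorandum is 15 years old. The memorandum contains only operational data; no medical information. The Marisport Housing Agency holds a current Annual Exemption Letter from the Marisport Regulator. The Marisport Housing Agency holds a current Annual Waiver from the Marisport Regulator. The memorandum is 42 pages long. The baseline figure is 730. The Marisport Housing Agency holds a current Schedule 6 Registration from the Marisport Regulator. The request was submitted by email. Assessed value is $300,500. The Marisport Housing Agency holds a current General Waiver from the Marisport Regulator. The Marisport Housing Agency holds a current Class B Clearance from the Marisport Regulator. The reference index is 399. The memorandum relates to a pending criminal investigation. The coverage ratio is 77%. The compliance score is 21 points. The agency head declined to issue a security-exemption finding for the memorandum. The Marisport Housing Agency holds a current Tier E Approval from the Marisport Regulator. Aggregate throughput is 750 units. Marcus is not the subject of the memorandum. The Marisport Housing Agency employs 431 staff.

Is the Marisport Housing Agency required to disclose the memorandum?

Exception (a) does not apply: the memorandum contains only operational data.
Exception (b) fails — the reference index is 399, not below 381.
Exception (c) fails — the agency head declined to issue a security-exemption finding.
Exception (d)'s conditions are all satisfied: aggregate throughput is 750 units, below the 870 units limit; a current Annual Exemption Letter is held. However, paragraphs (i)–(o) must be considered: (i) operates against (d): assessed value is $300,500, less than the $314,500 limit. (j) would limit (i) — the coverage ratio is 77%, under the 90% limit — but (k) sets (j) aside: (k) is engaged — a current Standing Declaration is held. (l) would limit (k) — the baseline figure is 730, less than the 851 limit — but (m) sets (l) aside: (m) operates against (l): the compliance score is 21 points, meeting the 21 points threshold. (n) is engaged (a current Tier E Approval is held), but is itself disapplied by (o): (o) operates against (n): the qualifying period is 140 days, meeting the 140 days threshold. (d) is therefore removed.
Exception (e) requires that the agency holds a current Standing Certificate from the Marisport Regulator; but the Standing Certificate is not current, so (e) is unavailable.
No exception applies. The general rule governs.

Yes — the Marisport Housing Agency must disclose the memorandum.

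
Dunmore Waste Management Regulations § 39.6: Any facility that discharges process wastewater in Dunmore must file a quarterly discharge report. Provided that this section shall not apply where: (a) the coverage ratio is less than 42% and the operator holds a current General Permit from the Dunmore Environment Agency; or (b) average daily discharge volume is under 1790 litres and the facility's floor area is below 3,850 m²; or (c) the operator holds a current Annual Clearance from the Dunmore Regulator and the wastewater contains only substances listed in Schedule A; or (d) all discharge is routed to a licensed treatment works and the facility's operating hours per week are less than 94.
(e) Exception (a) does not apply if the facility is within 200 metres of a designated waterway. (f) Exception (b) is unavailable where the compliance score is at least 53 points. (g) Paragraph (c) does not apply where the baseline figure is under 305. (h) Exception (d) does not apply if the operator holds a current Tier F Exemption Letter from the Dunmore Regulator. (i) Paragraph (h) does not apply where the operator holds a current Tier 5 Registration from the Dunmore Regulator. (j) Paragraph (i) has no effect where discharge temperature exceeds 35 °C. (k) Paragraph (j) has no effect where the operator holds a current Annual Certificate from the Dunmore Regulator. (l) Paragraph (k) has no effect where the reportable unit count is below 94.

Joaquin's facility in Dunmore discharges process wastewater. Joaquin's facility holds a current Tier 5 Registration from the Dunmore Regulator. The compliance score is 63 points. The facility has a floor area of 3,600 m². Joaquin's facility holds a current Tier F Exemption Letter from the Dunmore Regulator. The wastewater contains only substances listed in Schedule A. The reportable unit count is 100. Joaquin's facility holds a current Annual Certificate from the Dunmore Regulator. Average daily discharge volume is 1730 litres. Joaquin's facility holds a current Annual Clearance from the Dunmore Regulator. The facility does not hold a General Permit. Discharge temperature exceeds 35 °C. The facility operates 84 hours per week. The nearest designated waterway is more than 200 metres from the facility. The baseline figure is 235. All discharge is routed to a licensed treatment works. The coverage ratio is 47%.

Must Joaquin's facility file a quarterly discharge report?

No — exception (d) applies; Joaquin's facility is not required to file a quarterly discharge report.

Exception (a) requires that the coverage ratio is less than 42%; but the coverage ratio is 47%, not less than 42%, so (a) is unavailable.
Exception (b) is satisfied on its face — average daily discharge volume is 1730 litres, under the 1790 litres limit; the facility's floor area is 3,600 m², below the 3,850 m² limit. But: (f) operates against (b): the compliance score is 63 points, meeting the 53 points threshold. So (b) is unavailable.
Exception (c) is satisfied on its face — a current Annual Clearance is held; the wastewater is Schedule-A-only. But applying paragraph (g): (g) operates — the baseline figure is 235, under the 305 limit. (c) is therefore removed.
All of (d)'s requirements are met (discharge is routed to a licensed treatment works; the facility's operating hours per week are 84, less than the 94 limit). Under paragraphs (h)–(l): (h) would limit (d) — a current Tier F Exemption Letter is held — but (i) sets (h) aside: (i) operates against (h): a current Tier 5 Registration is held. (j) would limit (i) — discharge temperature exceeds 35 °C — but (k) sets (j) aside: (k) operates against (j): a current Annual Certificate is held. (l) does not operate here (the reportable unit count is 100, not below 94), so (k) stands. (d) remains available.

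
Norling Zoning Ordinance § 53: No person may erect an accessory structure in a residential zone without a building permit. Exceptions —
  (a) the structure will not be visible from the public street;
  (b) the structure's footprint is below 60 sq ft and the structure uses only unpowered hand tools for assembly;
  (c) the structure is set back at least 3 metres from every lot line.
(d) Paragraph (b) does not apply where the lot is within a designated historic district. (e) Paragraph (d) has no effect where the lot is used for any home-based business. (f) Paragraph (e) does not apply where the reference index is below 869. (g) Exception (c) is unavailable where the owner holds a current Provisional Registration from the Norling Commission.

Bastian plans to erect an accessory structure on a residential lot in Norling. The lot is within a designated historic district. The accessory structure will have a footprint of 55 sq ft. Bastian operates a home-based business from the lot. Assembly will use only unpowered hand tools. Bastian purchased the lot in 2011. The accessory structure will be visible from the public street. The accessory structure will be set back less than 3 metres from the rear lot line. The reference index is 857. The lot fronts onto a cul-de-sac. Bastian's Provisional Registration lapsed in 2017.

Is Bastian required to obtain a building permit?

Yes — Bastian must obtain a building permit.

Exception (a) fails — the structure will be visible from the street.
Exception (b) is satisfied on its face — the structure's footprint is 55 sq ft, below the 60 sq ft limit; assembly uses only hand tools. But: (d) operates — the lot is in a historic district. (e) operates (a home-based business operates on the lot), but yields to (f): (f) applies — the reference index is 857, below the 869 limit. So (b) is unavailable.
Exception (c) does not apply: the rear setback is under 3 m.
No exception displaces § 53.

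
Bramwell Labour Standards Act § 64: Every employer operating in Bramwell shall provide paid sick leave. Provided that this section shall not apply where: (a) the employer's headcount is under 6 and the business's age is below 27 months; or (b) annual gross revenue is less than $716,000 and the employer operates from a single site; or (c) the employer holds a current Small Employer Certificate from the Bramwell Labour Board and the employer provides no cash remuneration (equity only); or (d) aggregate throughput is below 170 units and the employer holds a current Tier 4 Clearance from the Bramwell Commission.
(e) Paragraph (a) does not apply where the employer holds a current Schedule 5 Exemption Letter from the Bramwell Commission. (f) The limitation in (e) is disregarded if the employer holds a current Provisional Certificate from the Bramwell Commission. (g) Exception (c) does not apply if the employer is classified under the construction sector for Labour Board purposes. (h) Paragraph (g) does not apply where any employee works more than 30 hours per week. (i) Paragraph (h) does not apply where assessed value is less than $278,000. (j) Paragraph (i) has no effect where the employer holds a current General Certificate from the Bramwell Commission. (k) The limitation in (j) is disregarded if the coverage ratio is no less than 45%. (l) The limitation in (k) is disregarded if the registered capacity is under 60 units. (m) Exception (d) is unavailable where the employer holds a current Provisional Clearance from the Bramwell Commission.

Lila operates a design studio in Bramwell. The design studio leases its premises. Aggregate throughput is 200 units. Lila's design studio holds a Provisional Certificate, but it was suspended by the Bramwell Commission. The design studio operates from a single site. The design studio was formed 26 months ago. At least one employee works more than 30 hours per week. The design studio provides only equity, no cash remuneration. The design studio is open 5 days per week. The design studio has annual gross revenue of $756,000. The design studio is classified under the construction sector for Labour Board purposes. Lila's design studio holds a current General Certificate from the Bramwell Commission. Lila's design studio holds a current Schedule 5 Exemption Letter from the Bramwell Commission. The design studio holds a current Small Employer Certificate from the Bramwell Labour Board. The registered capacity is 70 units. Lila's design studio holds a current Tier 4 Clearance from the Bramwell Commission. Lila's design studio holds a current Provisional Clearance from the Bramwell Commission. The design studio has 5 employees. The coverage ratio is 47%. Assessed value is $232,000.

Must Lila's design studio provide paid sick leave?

Yes — Lila's design studio must provide paid sick leave.

Exception (a): the employer's headcount is 5, under the 6 limit; the business's age is 26 months, below the 27 months limit — every condition holds. But: (e) operates against (a): a current Schedule 5 Exemption Letter is held. (f), which would lift (e), is not triggered — there is no Provisional Certificate in force. Exception (a) does not apply.
Exception (b) fails — annual gross revenue is $756,000, not less than $716,000.
All of (c)'s requirements are met (a current Small Employer Certificate is held; remuneration is equity-only). However, paragraphs (g)–(l) must be considered: (g) operates against (c): the design studio is classified under the construction sector. (h) would limit (g) — at least one employee exceeds 30 hours/week — but (i) sets (h) aside: (i) is triggered — assessed value is $232,000, less than the $278,000 limit. (j) would limit (i) — a current General Certificate is held — but (k) sets (j) aside: (k) operates — the coverage ratio is 47%, meeting the 45% threshold. (l), which would lift (k), is not engaged — the registered capacity is 70 units, not under 60 units. So (c) is unavailable.
Exception (d) does not apply: aggregate throughput is 200 units, not below 170 units.
No exception displaces § 64.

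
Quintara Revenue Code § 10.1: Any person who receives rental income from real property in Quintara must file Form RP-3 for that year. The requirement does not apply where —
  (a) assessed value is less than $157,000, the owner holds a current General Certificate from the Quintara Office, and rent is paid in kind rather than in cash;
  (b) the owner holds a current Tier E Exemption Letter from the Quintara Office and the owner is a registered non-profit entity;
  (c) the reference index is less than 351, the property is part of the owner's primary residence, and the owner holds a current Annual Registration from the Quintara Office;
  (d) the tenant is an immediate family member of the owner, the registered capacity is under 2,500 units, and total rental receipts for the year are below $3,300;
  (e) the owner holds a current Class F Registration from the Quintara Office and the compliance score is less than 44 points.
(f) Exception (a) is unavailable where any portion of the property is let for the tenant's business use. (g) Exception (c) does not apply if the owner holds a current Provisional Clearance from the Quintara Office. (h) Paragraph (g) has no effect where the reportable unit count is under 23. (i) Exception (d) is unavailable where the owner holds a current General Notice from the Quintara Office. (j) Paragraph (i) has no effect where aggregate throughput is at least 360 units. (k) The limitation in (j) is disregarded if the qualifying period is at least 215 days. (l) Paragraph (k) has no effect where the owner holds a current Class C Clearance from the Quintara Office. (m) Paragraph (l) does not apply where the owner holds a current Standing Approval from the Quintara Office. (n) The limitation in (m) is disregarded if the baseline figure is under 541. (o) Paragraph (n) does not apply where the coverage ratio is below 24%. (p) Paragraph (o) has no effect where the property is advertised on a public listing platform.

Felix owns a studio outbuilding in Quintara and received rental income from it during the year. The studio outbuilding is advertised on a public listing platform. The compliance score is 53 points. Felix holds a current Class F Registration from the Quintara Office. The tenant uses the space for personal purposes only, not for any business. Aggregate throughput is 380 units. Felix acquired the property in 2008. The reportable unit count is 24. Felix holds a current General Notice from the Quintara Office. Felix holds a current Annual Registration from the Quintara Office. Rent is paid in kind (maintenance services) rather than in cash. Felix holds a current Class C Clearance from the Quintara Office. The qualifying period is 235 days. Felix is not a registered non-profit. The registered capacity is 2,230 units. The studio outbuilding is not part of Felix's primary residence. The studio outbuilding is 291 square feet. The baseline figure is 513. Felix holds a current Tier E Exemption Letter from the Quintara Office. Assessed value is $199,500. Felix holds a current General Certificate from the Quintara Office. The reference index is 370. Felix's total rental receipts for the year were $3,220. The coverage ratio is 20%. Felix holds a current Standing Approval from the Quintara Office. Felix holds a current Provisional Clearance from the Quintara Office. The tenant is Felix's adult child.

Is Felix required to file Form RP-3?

Exception (a) requires that assessed value is less than $157,000; but assessed value is $199,500, not less than $157,000, so (a) is unavailable.
Exception (b) does not apply: Felix is not a registered non-profit.
Exception (c) does not apply: the reference index is 370, not less than 351.
All of (d)'s requirements are met (the tenant is an immediate family member; the registered capacity is 2,230 units, under the 2,500 units limit; total rental receipts for the year are $3,220, below the $3,300 limit). Considering the limiting provisions: (i) would limit (d) — a current General Notice is held — but (j) sets (i) aside: (j) operates against (i): aggregate throughput is 380 units, meeting the 360 units threshold. (k) would limit (j) — the qualifying period is 235 days, meeting the 215 days threshold — but (l) sets (k) aside: (l) operates against (k): a current Class C Clearance is held. (m) is engaged (a current Standing Approval is held), but is overridden by (n): (n) is engaged — the baseline figure is 513, under the 541 limit. (o) would limit (n) — the coverage ratio is 20%, below the 24% limit — but (p) sets (o) aside: (p) is engaged — the property is publicly advertised. (d) remains available.
Exception (e) fails — the compliance score is 53 points, not less than 44 points.

No — exception (d) applies; Felix is not required to file Form RP-3.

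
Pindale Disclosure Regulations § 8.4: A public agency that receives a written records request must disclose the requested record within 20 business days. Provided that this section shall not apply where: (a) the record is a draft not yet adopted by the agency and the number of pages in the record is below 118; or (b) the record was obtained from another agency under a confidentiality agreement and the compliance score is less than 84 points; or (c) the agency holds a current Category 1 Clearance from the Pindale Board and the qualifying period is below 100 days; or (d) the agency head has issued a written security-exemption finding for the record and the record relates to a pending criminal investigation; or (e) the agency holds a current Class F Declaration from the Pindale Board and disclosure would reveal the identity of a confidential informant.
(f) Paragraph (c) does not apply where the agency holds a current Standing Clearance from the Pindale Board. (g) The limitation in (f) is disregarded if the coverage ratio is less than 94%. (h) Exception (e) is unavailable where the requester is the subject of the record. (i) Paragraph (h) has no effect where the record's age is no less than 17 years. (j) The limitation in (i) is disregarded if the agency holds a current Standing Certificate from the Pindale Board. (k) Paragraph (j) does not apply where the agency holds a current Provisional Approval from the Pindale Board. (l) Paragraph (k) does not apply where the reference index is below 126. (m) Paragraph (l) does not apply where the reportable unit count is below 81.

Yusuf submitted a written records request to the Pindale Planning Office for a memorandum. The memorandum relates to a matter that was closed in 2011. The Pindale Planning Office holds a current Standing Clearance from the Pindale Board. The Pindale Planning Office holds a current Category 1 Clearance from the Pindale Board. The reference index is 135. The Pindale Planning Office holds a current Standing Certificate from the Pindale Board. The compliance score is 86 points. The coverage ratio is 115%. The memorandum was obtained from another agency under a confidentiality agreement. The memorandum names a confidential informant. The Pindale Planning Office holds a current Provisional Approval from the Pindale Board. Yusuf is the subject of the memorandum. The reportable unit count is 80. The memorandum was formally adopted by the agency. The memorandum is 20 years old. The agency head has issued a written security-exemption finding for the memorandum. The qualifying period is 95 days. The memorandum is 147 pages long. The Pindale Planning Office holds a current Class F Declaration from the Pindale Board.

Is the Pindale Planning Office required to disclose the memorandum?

Exception (a) does not apply: the memorandum has been formally adopted.
Exception (b) fails — the compliance score is 86 points, not less than 84 points.
Exception (c)'s conditions are all satisfied: a current Category 1 Clearance is held; the qualifying period is 95 days, below the 100 days limit. Turning to paragraphs (f)–(g): (f) operates against (c): a current Standing Clearance is held. (g) is not triggered (the coverage ratio is 115%, not less than 94%), so (f) stands. So (c) is unavailable.
Exception (d) requires that the record relates to a pending criminal investigation; but the memorandum relates to a closed matter, so (d) is unavailable.
Exception (e): a current Class F Declaration is held; the memorandum names a confidential informant — every condition holds. Applying paragraphs (h)–(m): (h) would limit (e) — Yusuf is the subject of the memorandum — but (i) sets (h) aside: (i) operates against (h): the record's age is 20 years, meeting the 17 years threshold. (j) would limit (i) — a current Standing Certificate is held — but (k) sets (j) aside: (k) operates against (j): a current Provisional Approval is held. (l), which would lift (k), is not engaged — the reference index is 135, not below 126. (e) remains available.

No — exception (e) applies; the Pindale Planning Office is not required to disclose the memorandum.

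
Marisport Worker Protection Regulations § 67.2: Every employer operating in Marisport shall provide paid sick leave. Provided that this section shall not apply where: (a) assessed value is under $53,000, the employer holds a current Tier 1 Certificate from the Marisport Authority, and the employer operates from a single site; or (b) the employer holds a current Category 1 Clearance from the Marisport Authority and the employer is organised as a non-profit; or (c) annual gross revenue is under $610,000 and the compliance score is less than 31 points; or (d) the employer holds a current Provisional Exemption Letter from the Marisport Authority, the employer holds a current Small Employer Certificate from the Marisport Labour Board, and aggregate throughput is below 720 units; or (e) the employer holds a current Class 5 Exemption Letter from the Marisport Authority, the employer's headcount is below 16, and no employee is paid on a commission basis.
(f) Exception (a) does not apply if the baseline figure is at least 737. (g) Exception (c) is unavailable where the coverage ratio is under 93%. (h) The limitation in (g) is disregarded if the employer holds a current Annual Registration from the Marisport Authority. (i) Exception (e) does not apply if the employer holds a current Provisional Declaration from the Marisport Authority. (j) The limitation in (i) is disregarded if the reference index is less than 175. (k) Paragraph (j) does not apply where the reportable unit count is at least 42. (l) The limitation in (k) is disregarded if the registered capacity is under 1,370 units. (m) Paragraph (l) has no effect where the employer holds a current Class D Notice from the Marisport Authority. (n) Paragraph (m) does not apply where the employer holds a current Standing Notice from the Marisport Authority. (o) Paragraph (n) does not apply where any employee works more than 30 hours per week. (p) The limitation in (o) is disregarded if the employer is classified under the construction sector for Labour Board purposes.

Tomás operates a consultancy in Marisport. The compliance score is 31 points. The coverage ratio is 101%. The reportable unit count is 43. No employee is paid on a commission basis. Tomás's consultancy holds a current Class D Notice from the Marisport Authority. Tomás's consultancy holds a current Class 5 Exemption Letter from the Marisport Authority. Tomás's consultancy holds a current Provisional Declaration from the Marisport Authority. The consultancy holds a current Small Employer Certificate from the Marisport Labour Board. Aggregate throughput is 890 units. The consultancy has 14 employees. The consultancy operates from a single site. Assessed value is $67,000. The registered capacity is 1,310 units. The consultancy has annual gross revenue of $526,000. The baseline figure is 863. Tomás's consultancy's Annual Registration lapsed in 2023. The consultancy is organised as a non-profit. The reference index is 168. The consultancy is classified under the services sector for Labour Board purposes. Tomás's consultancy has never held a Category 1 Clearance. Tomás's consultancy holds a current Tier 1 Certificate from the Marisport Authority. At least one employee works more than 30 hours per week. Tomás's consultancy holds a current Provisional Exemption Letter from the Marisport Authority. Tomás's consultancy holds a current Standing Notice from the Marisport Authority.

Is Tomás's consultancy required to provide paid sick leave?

Yes — Tomás's consultancy must provide paid sick leave.

Exception (a) requires that assessed value is under $53,000; but assessed value is $67,000, not under $53,000, so (a) is unavailable.
Exception (b) does not apply: there is no Category 1 Clearance in force.
Exception (c) does not apply: the compliance score is 31 points, not less than 31 points.
Exception (d) requires that aggregate throughput is below 720 units; but aggregate throughput is 890 units, not below 720 units, so (d) is unavailable.
Exception (e): a current Class 5 Exemption Letter is held; the employer's headcount is 14, below the 16 limit; no employee is paid on commission — every condition holds. But applying paragraphs (i)–(p): (i) applies — a current Provisional Declaration is held. (j) would limit (i) — the reference index is 168, less than the 175 limit — but (k) sets (j) aside: (k) is engaged — the reportable unit count is 43, meeting the 42 threshold. (l) would limit (k) — the registered capacity is 1,310 units, under the 1,370 units limit — but (m) sets (l) aside: (m) operates — a current Class D Notice is held. (n) would limit (m) — a current Standing Notice is held — but (o) sets (n) aside: (o) operates against (n): at least one employee exceeds 30 hours/week. (p), which would lift (o), is inapplicable — the consultancy is classified under the services sector. Exception (e) does not apply.
No exception applies. The general rule governs.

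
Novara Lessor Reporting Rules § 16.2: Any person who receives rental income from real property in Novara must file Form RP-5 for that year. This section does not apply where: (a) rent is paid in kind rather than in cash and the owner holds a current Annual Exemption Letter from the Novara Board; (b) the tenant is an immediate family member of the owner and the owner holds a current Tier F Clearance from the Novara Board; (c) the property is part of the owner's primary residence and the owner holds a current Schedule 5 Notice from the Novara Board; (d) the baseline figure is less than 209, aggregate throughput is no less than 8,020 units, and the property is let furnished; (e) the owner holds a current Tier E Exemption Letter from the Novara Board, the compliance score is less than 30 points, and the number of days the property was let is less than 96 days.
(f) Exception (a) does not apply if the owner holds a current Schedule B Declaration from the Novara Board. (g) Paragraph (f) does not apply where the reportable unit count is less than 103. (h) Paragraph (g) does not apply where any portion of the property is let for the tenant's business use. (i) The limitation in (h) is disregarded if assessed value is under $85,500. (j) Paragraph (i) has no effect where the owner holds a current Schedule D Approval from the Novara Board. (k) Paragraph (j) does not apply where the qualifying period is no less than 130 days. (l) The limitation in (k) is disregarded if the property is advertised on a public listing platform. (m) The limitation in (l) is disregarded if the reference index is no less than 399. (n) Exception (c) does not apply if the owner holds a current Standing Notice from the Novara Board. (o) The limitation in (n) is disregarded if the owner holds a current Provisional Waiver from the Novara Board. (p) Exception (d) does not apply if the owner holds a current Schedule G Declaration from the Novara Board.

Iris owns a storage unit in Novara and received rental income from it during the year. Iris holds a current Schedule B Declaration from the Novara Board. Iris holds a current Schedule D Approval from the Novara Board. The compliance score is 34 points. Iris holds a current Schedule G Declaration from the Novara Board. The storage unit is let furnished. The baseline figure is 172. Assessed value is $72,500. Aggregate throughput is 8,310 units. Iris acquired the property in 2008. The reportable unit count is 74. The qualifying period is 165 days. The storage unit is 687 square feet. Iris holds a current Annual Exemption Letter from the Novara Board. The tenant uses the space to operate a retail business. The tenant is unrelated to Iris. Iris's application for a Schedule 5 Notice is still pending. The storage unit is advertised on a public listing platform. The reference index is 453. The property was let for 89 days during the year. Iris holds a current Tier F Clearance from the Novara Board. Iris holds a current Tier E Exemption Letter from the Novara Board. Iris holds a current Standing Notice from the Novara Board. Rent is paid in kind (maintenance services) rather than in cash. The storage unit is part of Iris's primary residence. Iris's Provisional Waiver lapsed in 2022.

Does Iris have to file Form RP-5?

Exception (a): rent is paid in kind; a current Annual Exemption Letter is held — every condition holds. Under paragraphs (f)–(m): (f) would limit (a) — a current Schedule B Declaration is held — but (g) sets (f) aside: (g) operates against (f): the reportable unit count is 74, less than the 103 limit. (h) applies (the space is let for business use), but is displaced by (i): (i) operates against (h): assessed value is $72,500, under the $85,500 limit. (j) applies (a current Schedule D Approval is held), but is itself disapplied by (k): (k) operates against (j): the qualifying period is 165 days, meeting the 130 days threshold. (l) would limit (k) — the property is publicly advertised — but (m) sets (l) aside: (m) operates — the reference index is 453, meeting the 399 threshold. (a) remains available.
Exception (b) requires that the tenant is an immediate family member of the owner; but the tenant is unrelated to the owner, so (b) is unavailable.
Exception (c) fails — there is no Schedule 5 Notice in force.
Exception (d)'s conditions are all satisfied: the baseline figure is 172, less than the 209 limit; aggregate throughput is 8,310 units, meeting the 8,020 units threshold; the property is let furnished. However, paragraph (p) must be considered: (p) is triggered — a current Schedule G Declaration is held. (d) is therefore removed.
Exception (e) fails — the compliance score is 34 points, not less than 30 points.

No — exception (a) applies; Iris is not required to file Form RP-5.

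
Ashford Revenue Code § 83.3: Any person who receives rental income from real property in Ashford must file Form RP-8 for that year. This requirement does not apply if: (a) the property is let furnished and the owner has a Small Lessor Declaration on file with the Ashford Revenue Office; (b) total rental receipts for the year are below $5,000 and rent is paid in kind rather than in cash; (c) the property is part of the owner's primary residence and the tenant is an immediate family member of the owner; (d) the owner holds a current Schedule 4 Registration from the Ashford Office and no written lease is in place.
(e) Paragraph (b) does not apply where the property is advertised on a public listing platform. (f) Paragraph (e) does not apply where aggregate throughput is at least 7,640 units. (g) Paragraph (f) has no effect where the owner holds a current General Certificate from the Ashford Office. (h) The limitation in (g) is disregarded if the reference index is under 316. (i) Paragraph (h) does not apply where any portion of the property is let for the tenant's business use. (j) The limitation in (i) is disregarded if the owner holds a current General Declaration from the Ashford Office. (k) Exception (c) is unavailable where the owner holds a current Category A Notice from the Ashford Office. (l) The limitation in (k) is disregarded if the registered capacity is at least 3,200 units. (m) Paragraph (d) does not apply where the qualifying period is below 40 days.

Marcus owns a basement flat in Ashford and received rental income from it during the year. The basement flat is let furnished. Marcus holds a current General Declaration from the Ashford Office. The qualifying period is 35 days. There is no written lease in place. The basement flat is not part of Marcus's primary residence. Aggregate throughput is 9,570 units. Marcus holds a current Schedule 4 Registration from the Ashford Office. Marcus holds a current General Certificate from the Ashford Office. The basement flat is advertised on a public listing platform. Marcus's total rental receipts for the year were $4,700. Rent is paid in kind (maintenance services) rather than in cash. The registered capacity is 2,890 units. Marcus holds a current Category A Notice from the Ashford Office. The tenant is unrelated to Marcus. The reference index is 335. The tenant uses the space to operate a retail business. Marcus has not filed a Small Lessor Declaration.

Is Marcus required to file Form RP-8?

Yes — Marcus must file Form RP-8.

Exception (a) fails — no Small Lessor Declaration is on file.
Exception (b) is satisfied on its face — total rental receipts for the year are $4,700, below the $5,000 limit; rent is paid in kind. Turning to paragraphs (e)–(j): (e) operates — the property is publicly advertised. (f) is engaged (aggregate throughput is 9,570 units, meeting the 7,640 units threshold), but yields to (g): (g) applies — a current General Certificate is held. (h), which would lift (g), is not triggered — the reference index is 335, not under 316. Exception (b) does not apply.
Exception (c) does not apply: the basement flat is not part of the primary residence.
Exception (d) is satisfied on its face — a current Schedule 4 Registration is held; there is no written lease. But: (m) is engaged — the qualifying period is 35 days, below the 40 days limit. So (d) is unavailable.
None of the exceptions is available; § 83.3 applies in full.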